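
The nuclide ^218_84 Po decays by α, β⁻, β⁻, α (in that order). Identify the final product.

Start: (A, Z) = (218, 84).
After α: (214, 82).
After β⁻: (214, 83).
After β⁻: (214, 84).
After α: (210, 82).
Z = 82 is lead.

Pb-210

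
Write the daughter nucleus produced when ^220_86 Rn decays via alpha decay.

Po-216

Alpha decay: mass number changes by -4, atomic number by -2.
A: 220 − 4 = 216; Z: 86 − 2 = 84.
Z = 84 is polonium, so the daughter is ^216_84 Po.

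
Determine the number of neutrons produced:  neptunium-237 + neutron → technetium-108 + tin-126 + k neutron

Conserve mass number: 238 = 108 + 126 + k, so k = 238 − 234 = 4.
Check atomic number: 93 = 43 + 50 + 0 = 93. ✓

4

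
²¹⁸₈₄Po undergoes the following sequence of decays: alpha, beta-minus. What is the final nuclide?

Start: (A, Z) = (218, 84).
After α: (214, 82).
After β⁻: (214, 83).
Z = 83 is bismuth.

Bi-214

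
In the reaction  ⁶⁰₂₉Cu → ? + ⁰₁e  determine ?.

Ni-60

Conserve mass number: 60 = A + 0, so A = 60.
Conserve atomic number: 29 = Z + 1, so Z = 28.
Z = 28 is nickel, so the species is ⁶⁰₂₈Ni.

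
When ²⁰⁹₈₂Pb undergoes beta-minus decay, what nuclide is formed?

Beta-minus decay: mass number changes by +0, atomic number by +1.
A: 209 = 209; Z: 82 + 1 = 83.
Z = 83 is bismuth, so the daughter is ²⁰⁹₈₃Bi.

Bi-209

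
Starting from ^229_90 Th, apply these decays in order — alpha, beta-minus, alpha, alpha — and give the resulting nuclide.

At-217

Start: (A, Z) = (229, 90).
After α: (225, 88).
After β⁻: (225, 89).
After α: (221, 87).
After α: (217, 85).
Z = 85 is astatine.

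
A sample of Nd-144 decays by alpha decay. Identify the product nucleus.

Alpha decay: mass number changes by -4, atomic number by -2.
A: 144 − 4 = 140; Z: 60 − 2 = 58.
Z = 58 is cerium, so the daughter is Ce-140.

Ce-140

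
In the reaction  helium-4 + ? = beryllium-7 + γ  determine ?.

He-3

Conserve mass number: 4 + A = 7 + 0, so A = 3.
Conserve atomic number: 2 + Z = 4 + 0, so Z = 2.
Z = 2 is helium, so the species is helium-3.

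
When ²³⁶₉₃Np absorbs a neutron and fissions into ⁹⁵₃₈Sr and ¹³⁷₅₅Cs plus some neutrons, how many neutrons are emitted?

Conserve mass number: 237 = 95 + 137 + k, so k = 237 − 232 = 5.
Check atomic number: 93 = 38 + 55 + 0 = 93. ✓

5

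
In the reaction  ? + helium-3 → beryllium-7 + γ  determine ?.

alpha particle

Conserve mass number: A + 3 = 7 + 0, so A = 4.
Conserve atomic number: Z + 2 = 4 + 0, so Z = 2.
A = 4 and Z = 2 is helium-4 — an alpha particle.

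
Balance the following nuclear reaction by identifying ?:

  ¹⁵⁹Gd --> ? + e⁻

Conserve mass number: 159 = A + 0, so A = 159.
Conserve atomic number: 64 = Z − 1, so Z = 65.
Z = 65 is terbium, so the species is ¹⁵⁹Tb.

Tb-159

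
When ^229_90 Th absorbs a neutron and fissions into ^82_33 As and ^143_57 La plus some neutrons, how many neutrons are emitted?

5

Conserve mass number: 230 = 82 + 143 + k, so k = 230 − 225 = 5.
Check atomic number: 90 = 33 + 57 + 0 = 90. ✓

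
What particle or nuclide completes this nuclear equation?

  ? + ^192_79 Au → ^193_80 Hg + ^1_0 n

deuteron

Conserve mass number: A + 192 = 193 + 1, so A = 2.
Conserve atomic number: Z + 79 = 80 + 0, so Z = 1.
A = 2 and Z = 1 is ^2_1 H — a deuteron.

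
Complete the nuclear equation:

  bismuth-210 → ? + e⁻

Conserve mass number: 210 = A + 0, so A = 210.
Conserve atomic number: 83 = Z − 1, so Z = 84.
Z = 84 is polonium, so the species is polonium-210.

Po-210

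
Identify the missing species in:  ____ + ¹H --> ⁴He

Conserve mass number: A + 1 = 4, so A = 3.
Conserve atomic number: Z + 1 = 2, so Z = 1.
A = 3 and Z = 1 is ³H — a triton.

triton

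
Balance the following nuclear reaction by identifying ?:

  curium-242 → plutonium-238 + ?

Conserve mass number: 242 = 238 + A, so A = 4.
Conserve atomic number: 96 = 94 + Z, so Z = 2.
A = 4 and Z = 2 is helium-4 — an alpha particle.

alpha particle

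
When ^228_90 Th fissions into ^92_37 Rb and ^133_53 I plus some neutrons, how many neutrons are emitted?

3

Conserve mass number: 228 = 92 + 133 + k, so k = 228 − 225 = 3.
Check atomic number: 90 = 37 + 53 + 0 = 90. ✓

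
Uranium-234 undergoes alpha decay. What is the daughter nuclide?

Th-230

Alpha decay: mass number changes by -4, atomic number by -2.
A: 234 − 4 = 230; Z: 92 − 2 = 90.
Z = 90 is thorium, so the daughter is thorium-230.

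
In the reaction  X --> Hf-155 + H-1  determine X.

Ta-156

Conserve mass number: A = 155 + 1, so A = 156.
Conserve atomic number: Z = 72 + 1, so Z = 73.
Z = 73 is tantalum, so the species is Ta-156.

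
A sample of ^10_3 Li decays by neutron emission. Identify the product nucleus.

Li-9

Neutron emission: mass number changes by -1, atomic number by +0.
A: 10 − 1 = 9; Z: 3 = 3.
Z = 3 is lithium, so the daughter is ^9_3 Li.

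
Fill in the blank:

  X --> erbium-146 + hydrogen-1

Tm-147

Conserve mass number: A = 146 + 1, so A = 147.
Conserve atomic number: Z = 68 + 1, so Z = 69.
Z = 69 is thulium, so the species is thulium-147.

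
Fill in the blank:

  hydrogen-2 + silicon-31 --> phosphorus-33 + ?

Conserve mass number: 2 + 31 = 33 + A, so A = 0.
Conserve atomic number: 1 + 14 = 15 + Z, so Z = 0.
A = 0 and Z = 0 is γ — a gamma ray.

gamma ray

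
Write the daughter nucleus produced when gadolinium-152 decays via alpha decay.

Alpha decay: mass number changes by -4, atomic number by -2.
A: 152 − 4 = 148; Z: 64 − 2 = 62.
Z = 62 is samarium, so the daughter is samarium-148.

Sm-148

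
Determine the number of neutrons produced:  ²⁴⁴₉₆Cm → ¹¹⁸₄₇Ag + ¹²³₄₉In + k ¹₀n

3

Conserve mass number: 244 = 118 + 123 + k, so k = 244 − 241 = 3.
Check atomic number: 96 = 47 + 49 + 0 = 96. ✓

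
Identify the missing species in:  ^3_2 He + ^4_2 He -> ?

Be-7

Conserve mass number: 3 + 4 = A, so A = 7.
Conserve atomic number: 2 + 2 = Z, so Z = 4.
Z = 4 is beryllium, so the species is ^7_4 Be.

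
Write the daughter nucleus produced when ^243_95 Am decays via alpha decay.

Alpha decay: mass number changes by -4, atomic number by -2.
A: 243 − 4 = 239; Z: 95 − 2 = 93.
Z = 93 is neptunium, so the daughter is ^239_93 Np.

Np-239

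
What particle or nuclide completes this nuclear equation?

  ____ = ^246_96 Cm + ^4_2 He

Cf-250

Conserve mass number: A = 246 + 4, so A = 250.
Conserve atomic number: Z = 96 + 2, so Z = 98.
Z = 98 is californium, so the species is ^250_98 Cf.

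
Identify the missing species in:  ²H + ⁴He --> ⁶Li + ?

gamma ray

Conserve mass number: 2 + 4 = 6 + A, so A = 0.
Conserve atomic number: 1 + 2 = 3 + Z, so Z = 0.
A = 0 and Z = 0 is γ — a gamma ray.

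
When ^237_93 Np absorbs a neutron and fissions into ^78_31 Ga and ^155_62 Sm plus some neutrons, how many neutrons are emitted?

5

Conserve mass number: 238 = 78 + 155 + k, so k = 238 − 233 = 5.
Check atomic number: 93 = 31 + 62 + 0 = 93. ✓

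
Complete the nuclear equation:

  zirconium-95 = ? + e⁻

Nb-95

Conserve mass number: 95 = A + 0, so A = 95.
Conserve atomic number: 40 = Z − 1, so Z = 41.
Z = 41 is niobium, so the species is niobium-95.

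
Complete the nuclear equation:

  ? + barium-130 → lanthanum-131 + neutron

Conserve mass number: A + 130 = 131 + 1, so A = 2.
Conserve atomic number: Z + 56 = 57 + 0, so Z = 1.
A = 2 and Z = 1 is hydrogen-2 — a deuteron.

deuteron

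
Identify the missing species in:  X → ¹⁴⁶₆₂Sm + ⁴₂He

Gd-150

Conserve mass number: A = 146 + 4, so A = 150.
Conserve atomic number: Z = 62 + 2, so Z = 64.
Z = 64 is gadolinium, so the species is ¹⁵⁰₆₄Gd.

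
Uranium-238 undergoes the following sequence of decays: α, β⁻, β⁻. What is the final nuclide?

Start: (A, Z) = (238, 92).
After α: (234, 90).
After β⁻: (234, 91).
After β⁻: (234, 92).
Z = 92 is uranium.

U-234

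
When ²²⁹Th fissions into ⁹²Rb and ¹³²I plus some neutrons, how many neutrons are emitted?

Conserve mass number: 229 = 92 + 132 + k, so k = 229 − 224 = 5.
Check atomic number: 90 = 37 + 53 + 0 = 90. ✓

5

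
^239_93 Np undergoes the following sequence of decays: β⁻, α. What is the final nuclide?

U-235

Start: (A, Z) = (239, 93).
After β⁻: (239, 94).
After α: (235, 92).
Z = 92 is uranium.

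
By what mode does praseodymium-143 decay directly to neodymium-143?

ΔA = 143 − 143 = 0; ΔZ = 60 − 59 = +1.
A is unchanged and Z rises by 1 — a neutron has become a proton (β⁻ decay).

beta-minus decay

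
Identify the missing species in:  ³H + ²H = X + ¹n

Conserve mass number: 3 + 2 = A + 1, so A = 4.
Conserve atomic number: 1 + 1 = Z + 0, so Z = 2.
A = 4 and Z = 2 is ⁴He — an alpha particle.

He-4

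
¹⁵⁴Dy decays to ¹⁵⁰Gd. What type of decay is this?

alpha decay

ΔA = 150 − 154 = -4; ΔZ = 64 − 66 = -2.
A drops by 4 and Z drops by 2 — the signature of alpha emission.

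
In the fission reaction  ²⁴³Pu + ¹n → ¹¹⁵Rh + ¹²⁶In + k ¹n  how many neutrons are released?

Conserve mass number: 244 = 115 + 126 + k, so k = 244 − 241 = 3.
Check atomic number: 94 = 45 + 49 + 0 = 94. ✓

3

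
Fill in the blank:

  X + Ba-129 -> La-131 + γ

Conserve mass number: A + 129 = 131 + 0, so A = 2.
Conserve atomic number: Z + 56 = 57 + 0, so Z = 1.
A = 2 and Z = 1 is H-2 — a deuteron.

deuteron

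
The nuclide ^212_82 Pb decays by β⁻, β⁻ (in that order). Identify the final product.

Start: (A, Z) = (212, 82).
After β⁻: (212, 83).
After β⁻: (212, 84).
Z = 84 is polonium.

Po-212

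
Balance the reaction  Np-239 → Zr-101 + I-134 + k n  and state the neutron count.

4

Conserve mass number: 239 = 101 + 134 + k, so k = 239 − 235 = 4.
Check atomic number: 93 = 40 + 53 + 0 = 93. ✓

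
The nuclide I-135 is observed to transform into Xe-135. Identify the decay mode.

ΔA = 135 − 135 = 0; ΔZ = 54 − 53 = +1.
A is unchanged and Z rises by 1 — a neutron has become a proton (β⁻ decay).

beta-minus decay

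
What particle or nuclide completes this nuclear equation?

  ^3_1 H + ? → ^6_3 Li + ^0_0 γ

Conserve mass number: 3 + A = 6 + 0, so A = 3.
Conserve atomic number: 1 + Z = 3 + 0, so Z = 2.
Z = 2 is helium, so the species is ^3_2 He.

He-3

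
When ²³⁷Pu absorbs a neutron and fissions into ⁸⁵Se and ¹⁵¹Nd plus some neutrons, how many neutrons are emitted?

Conserve mass number: 238 = 85 + 151 + k, so k = 238 − 236 = 2.
Check atomic number: 94 = 34 + 60 + 0 = 94. ✓

2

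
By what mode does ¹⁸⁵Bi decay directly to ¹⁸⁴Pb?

ΔA = 184 − 185 = -1; ΔZ = 82 − 83 = -1.
A drops by 1 and Z drops by 1 — a proton was emitted.

proton emission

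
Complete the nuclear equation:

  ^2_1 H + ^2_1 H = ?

Conserve mass number: 2 + 2 = A, so A = 4.
Conserve atomic number: 1 + 1 = Z, so Z = 2.
A = 4 and Z = 2 is ^4_2 He — an alpha particle.

He-4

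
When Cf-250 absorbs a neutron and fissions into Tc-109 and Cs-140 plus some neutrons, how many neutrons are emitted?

2

Conserve mass number: 251 = 109 + 140 + k, so k = 251 − 249 = 2.
Check atomic number: 98 = 43 + 55 + 0 = 98. ✓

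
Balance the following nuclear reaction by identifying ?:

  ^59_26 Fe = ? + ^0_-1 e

Co-59

Conserve mass number: 59 = A + 0, so A = 59.
Conserve atomic number: 26 = Z − 1, so Z = 27.
Z = 27 is cobalt, so the species is ^59_27 Co.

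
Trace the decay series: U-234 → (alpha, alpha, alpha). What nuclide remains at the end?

Start: (A, Z) = (234, 92).
After α: (230, 90).
After α: (226, 88).
After α: (222, 86).
Z = 86 is radon.

Rn-222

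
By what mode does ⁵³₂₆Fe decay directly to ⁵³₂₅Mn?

beta-plus decay or electron capture

ΔA = 53 − 53 = 0; ΔZ = 25 − 26 = -1.
A is unchanged and Z drops by 1 — a proton has become a neutron (β⁺ emission or electron capture).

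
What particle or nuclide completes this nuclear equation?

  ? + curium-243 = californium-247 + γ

Conserve mass number: A + 243 = 247 + 0, so A = 4.
Conserve atomic number: Z + 96 = 98 + 0, so Z = 2.
A = 4 and Z = 2 is helium-4 — an alpha particle.

alpha particle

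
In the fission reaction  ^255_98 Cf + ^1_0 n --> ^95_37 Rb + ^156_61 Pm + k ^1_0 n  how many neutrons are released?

Conserve mass number: 256 = 95 + 156 + k, so k = 256 − 251 = 5.
Check atomic number: 98 = 37 + 61 + 0 = 98. ✓

5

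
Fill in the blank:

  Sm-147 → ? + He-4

Conserve mass number: 147 = A + 4, so A = 143.
Conserve atomic number: 62 = Z + 2, so Z = 60.
Z = 60 is neodymium, so the species is Nd-143.

Nd-143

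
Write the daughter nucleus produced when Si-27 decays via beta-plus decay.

Al-27

Beta-plus decay: mass number changes by +0, atomic number by -1.
A: 27 = 27; Z: 14 − 1 = 13.
Z = 13 is aluminium, so the daughter is Al-27.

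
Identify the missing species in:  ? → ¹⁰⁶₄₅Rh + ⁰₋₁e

Conserve mass number: A = 106 + 0, so A = 106.
Conserve atomic number: Z = 45 − 1, so Z = 44.
Z = 44 is ruthenium, so the species is ¹⁰⁶₄₄Ru.

Ru-106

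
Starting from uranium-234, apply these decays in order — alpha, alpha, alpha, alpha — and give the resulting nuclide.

Po-218

Start: (A, Z) = (234, 92).
After α: (230, 90).
After α: (226, 88).
After α: (222, 86).
After α: (218, 84).
Z = 84 is polonium.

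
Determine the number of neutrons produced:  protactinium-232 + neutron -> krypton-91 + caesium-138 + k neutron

Conserve mass number: 233 = 91 + 138 + k, so k = 233 − 229 = 4.
Check atomic number: 91 = 36 + 55 + 0 = 91. ✓

4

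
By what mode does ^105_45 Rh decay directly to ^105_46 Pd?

beta-minus decay

ΔA = 105 − 105 = 0; ΔZ = 46 − 45 = +1.
A is unchanged and Z rises by 1 — a neutron has become a proton (β⁻ decay).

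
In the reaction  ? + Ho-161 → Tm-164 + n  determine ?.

Conserve mass number: A + 161 = 164 + 1, so A = 4.
Conserve atomic number: Z + 67 = 69 + 0, so Z = 2.
A = 4 and Z = 2 is He-4 — an alpha particle.

alpha particle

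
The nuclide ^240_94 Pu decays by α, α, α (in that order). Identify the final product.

Start: (A, Z) = (240, 94).
After α: (236, 92).
After α: (232, 90).
After α: (228, 88).
Z = 88 is radium.

Ra-228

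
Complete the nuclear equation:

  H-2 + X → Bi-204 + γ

Pb-202

Conserve mass number: 2 + A = 204 + 0, so A = 202.
Conserve atomic number: 1 + Z = 83 + 0, so Z = 82.
Z = 82 is lead, so the species is Pb-202.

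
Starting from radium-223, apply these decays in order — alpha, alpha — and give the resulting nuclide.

Po-215

Start: (A, Z) = (223, 88).
After α: (219, 86).
After α: (215, 84).
Z = 84 is polonium.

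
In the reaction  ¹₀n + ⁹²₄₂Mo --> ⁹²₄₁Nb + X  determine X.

Conserve mass number: 1 + 92 = 92 + A, so A = 1.
Conserve atomic number: 0 + 42 = 41 + Z, so Z = 1.
A = 1 and Z = 1 is ¹₁H — a proton.

proton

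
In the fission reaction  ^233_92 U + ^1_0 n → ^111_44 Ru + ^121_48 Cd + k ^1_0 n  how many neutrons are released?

Conserve mass number: 234 = 111 + 121 + k, so k = 234 − 232 = 2.
Check atomic number: 92 = 44 + 48 + 0 = 92. ✓

2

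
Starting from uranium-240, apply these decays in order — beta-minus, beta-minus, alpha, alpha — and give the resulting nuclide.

Start: (A, Z) = (240, 92).
After β⁻: (240, 93).
After β⁻: (240, 94).
After α: (236, 92).
After α: (232, 90).
Z = 90 is thorium.

Th-232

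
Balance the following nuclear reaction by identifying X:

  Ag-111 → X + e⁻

Conserve mass number: 111 = A + 0, so A = 111.
Conserve atomic number: 47 = Z − 1, so Z = 48.
Z = 48 is cadmium, so the species is Cd-111.

Cd-111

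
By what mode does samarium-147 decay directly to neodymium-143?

ΔA = 143 − 147 = -4; ΔZ = 60 − 62 = -2.
A drops by 4 and Z drops by 2 — the signature of alpha emission.

alpha decay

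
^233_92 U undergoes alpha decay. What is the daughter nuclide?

Alpha decay: mass number changes by -4, atomic number by -2.
A: 233 − 4 = 229; Z: 92 − 2 = 90.
Z = 90 is thorium, so the daughter is ^229_90 Th.

Th-229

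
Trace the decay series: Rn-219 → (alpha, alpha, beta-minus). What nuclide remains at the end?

Bi-211

Start: (A, Z) = (219, 86).
After α: (215, 84).
After α: (211, 82).
After β⁻: (211, 83).
Z = 83 is bismuth.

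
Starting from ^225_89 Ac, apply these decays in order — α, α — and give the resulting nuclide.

At-217

Start: (A, Z) = (225, 89).
After α: (221, 87).
After α: (217, 85).
Z = 85 is astatine.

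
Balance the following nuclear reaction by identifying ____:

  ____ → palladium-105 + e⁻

Rh-105

Conserve mass number: A = 105 + 0, so A = 105.
Conserve atomic number: Z = 46 − 1, so Z = 45.
Z = 45 is rhodium, so the species is rhodium-105.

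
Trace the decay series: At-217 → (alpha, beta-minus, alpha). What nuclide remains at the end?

Start: (A, Z) = (217, 85).
After α: (213, 83).
After β⁻: (213, 84).
After α: (209, 82).
Z = 82 is lead.

Pb-209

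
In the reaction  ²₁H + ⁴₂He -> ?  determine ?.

Conserve mass number: 2 + 4 = A, so A = 6.
Conserve atomic number: 1 + 2 = Z, so Z = 3.
Z = 3 is lithium, so the species is ⁶₃Li.

Li-6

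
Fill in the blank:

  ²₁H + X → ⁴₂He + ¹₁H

Conserve mass number: 2 + A = 4 + 1, so A = 3.
Conserve atomic number: 1 + Z = 2 + 1, so Z = 2.
Z = 2 is helium, so the species is ³₂He.

He-3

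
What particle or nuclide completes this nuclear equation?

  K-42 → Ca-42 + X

Conserve mass number: 42 = 42 + A, so A = 0.
Conserve atomic number: 19 = 20 + Z, so Z = -1.
A = 0 and Z = -1 is e⁻ — a beta-minus particle.

beta-minus particle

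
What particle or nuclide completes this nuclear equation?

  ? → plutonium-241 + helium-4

Cm-245

Conserve mass number: A = 241 + 4, so A = 245.
Conserve atomic number: Z = 94 + 2, so Z = 96.
Z = 96 is curium, so the species is curium-245.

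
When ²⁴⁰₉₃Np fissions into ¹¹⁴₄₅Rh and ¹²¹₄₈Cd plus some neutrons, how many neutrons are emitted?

Conserve mass number: 240 = 114 + 121 + k, so k = 240 − 235 = 5.
Check atomic number: 93 = 45 + 48 + 0 = 93. ✓

5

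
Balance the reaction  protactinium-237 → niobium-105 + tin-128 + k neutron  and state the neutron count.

4

Conserve mass number: 237 = 105 + 128 + k, so k = 237 − 233 = 4.
Check atomic number: 91 = 41 + 50 + 0 = 91. ✓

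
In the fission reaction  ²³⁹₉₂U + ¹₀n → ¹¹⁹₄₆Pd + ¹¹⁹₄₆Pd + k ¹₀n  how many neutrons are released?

Conserve mass number: 240 = 119 + 119 + k, so k = 240 − 238 = 2.
Check atomic number: 92 = 46 + 46 + 0 = 92. ✓

2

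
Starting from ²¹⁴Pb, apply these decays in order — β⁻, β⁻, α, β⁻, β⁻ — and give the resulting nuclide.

Start: (A, Z) = (214, 82).
After β⁻: (214, 83).
After β⁻: (214, 84).
After α: (210, 82).
After β⁻: (210, 83).
After β⁻: (210, 84).
Z = 84 is polonium.

Po-210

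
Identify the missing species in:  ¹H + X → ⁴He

triton

Conserve mass number: 1 + A = 4, so A = 3.
Conserve atomic number: 1 + Z = 2, so Z = 1.
A = 3 and Z = 1 is ³H — a triton.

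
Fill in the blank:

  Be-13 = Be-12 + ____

Conserve mass number: 13 = 12 + A, so A = 1.
Conserve atomic number: 4 = 4 + Z, so Z = 0.
A = 1 and Z = 0 is n — a neutron.

neutron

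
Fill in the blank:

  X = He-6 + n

He-7

Conserve mass number: A = 6 + 1, so A = 7.
Conserve atomic number: Z = 2 + 0, so Z = 2.
Z = 2 is helium, so the species is He-7.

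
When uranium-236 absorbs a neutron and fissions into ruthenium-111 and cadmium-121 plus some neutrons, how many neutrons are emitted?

5

Conserve mass number: 237 = 111 + 121 + k, so k = 237 − 232 = 5.
Check atomic number: 92 = 44 + 48 + 0 = 92. ✓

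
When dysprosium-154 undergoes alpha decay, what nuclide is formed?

Alpha decay: mass number changes by -4, atomic number by -2.
A: 154 − 4 = 150; Z: 66 − 2 = 64.
Z = 64 is gadolinium, so the daughter is gadolinium-150.

Gd-150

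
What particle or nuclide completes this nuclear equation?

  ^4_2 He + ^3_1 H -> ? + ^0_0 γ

Li-7

Conserve mass number: 4 + 3 = A + 0, so A = 7.
Conserve atomic number: 2 + 1 = Z + 0, so Z = 3.
Z = 3 is lithium, so the species is ^7_3 Li.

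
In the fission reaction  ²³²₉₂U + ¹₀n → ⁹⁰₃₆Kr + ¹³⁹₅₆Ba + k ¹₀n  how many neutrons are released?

4

Conserve mass number: 233 = 90 + 139 + k, so k = 233 − 229 = 4.
Check atomic number: 92 = 36 + 56 + 0 = 92. ✓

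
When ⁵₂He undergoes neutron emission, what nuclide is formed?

He-4

Neutron emission: mass number changes by -1, atomic number by +0.
A: 5 − 1 = 4; Z: 2 = 2.
Z = 2 is helium, so the daughter is ⁴₂He.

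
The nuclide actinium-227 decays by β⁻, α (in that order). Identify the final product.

Start: (A, Z) = (227, 89).
After β⁻: (227, 90).
After α: (223, 88).
Z = 88 is radium.

Ra-223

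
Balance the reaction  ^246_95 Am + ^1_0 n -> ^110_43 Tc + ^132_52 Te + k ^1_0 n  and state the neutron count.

5

Conserve mass number: 247 = 110 + 132 + k, so k = 247 − 242 = 5.
Check atomic number: 95 = 43 + 52 + 0 = 95. ✓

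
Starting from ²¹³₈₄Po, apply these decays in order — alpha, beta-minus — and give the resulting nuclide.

Start: (A, Z) = (213, 84).
After α: (209, 82).
After β⁻: (209, 83).
Z = 83 is bismuth.

Bi-209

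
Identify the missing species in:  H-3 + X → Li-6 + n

Conserve mass number: 3 + A = 6 + 1, so A = 4.
Conserve atomic number: 1 + Z = 3 + 0, so Z = 2.
A = 4 and Z = 2 is He-4 — an alpha particle.

alpha particle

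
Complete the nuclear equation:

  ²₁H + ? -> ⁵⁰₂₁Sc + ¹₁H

Sc-49

Conserve mass number: 2 + A = 50 + 1, so A = 49.
Conserve atomic number: 1 + Z = 21 + 1, so Z = 21.
Z = 21 is scandium, so the species is ⁴⁹₂₁Sc.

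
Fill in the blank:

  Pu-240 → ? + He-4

U-236

Conserve mass number: 240 = A + 4, so A = 236.
Conserve atomic number: 94 = Z + 2, so Z = 92.
Z = 92 is uranium, so the species is U-236.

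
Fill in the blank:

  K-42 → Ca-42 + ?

Conserve mass number: 42 = 42 + A, so A = 0.
Conserve atomic number: 19 = 20 + Z, so Z = -1.
A = 0 and Z = -1 is e⁻ — a beta-minus particle.

beta-minus particle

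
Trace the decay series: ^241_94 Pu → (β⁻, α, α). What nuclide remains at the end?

Pa-233

Start: (A, Z) = (241, 94).
After β⁻: (241, 95).
After α: (237, 93).
After α: (233, 91).
Z = 91 is protactinium.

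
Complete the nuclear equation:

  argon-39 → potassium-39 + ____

Conserve mass number: 39 = 39 + A, so A = 0.
Conserve atomic number: 18 = 19 + Z, so Z = -1.
A = 0 and Z = -1 is e⁻ — a beta-minus particle.

beta-minus particle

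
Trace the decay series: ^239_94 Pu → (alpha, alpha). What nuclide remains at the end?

Start: (A, Z) = (239, 94).
After α: (235, 92).
After α: (231, 90).
Z = 90 is thorium.

Th-231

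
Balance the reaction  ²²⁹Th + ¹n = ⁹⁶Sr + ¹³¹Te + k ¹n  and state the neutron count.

3

Conserve mass number: 230 = 96 + 131 + k, so k = 230 − 227 = 3.
Check atomic number: 90 = 38 + 52 + 0 = 90. ✓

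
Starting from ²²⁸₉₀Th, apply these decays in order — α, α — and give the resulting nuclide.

Start: (A, Z) = (228, 90).
After α: (224, 88).
After α: (220, 86).
Z = 86 is radon.

Rn-220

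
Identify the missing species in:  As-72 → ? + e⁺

Conserve mass number: 72 = A + 0, so A = 72.
Conserve atomic number: 33 = Z + 1, so Z = 32.
Z = 32 is germanium, so the species is Ge-72.

Ge-72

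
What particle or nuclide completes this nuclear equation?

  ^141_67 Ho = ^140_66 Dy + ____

Conserve mass number: 141 = 140 + A, so A = 1.
Conserve atomic number: 67 = 66 + Z, so Z = 1.
A = 1 and Z = 1 is ^1_1 H — a proton.

proton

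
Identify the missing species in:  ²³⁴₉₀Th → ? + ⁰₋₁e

Pa-234

Conserve mass number: 234 = A + 0, so A = 234.
Conserve atomic number: 90 = Z − 1, so Z = 91.
Z = 91 is protactinium, so the species is ²³⁴₉₁Pa.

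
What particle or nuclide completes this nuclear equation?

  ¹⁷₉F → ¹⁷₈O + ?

Conserve mass number: 17 = 17 + A, so A = 0.
Conserve atomic number: 9 = 8 + Z, so Z = 1.
A = 0 and Z = 1 is ⁰₁e — a positron.

positron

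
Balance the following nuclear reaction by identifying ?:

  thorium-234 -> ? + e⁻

Conserve mass number: 234 = A + 0, so A = 234.
Conserve atomic number: 90 = Z − 1, so Z = 91.
Z = 91 is protactinium, so the species is protactinium-234.

Pa-234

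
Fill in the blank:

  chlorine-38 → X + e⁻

Conserve mass number: 38 = A + 0, so A = 38.
Conserve atomic number: 17 = Z − 1, so Z = 18.
Z = 18 is argon, so the species is argon-38.

Ar-38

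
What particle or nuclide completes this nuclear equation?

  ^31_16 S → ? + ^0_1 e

Conserve mass number: 31 = A + 0, so A = 31.
Conserve atomic number: 16 = Z + 1, so Z = 15.
Z = 15 is phosphorus, so the species is ^31_15 P.

P-31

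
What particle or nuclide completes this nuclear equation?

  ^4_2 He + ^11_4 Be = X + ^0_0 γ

C-15

Conserve mass number: 4 + 11 = A + 0, so A = 15.
Conserve atomic number: 2 + 4 = Z + 0, so Z = 6.
Z = 6 is carbon, so the species is ^15_6 C.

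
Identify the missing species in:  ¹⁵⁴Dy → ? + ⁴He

Gd-150

Conserve mass number: 154 = A + 4, so A = 150.
Conserve atomic number: 66 = Z + 2, so Z = 64.
Z = 64 is gadolinium, so the species is ¹⁵⁰Gd.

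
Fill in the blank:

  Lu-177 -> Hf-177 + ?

Conserve mass number: 177 = 177 + A, so A = 0.
Conserve atomic number: 71 = 72 + Z, so Z = -1.
A = 0 and Z = -1 is e⁻ — a beta-minus particle.

beta-minus particle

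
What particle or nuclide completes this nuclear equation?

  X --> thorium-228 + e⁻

Conserve mass number: A = 228 + 0, so A = 228.
Conserve atomic number: Z = 90 − 1, so Z = 89.
Z = 89 is actinium, so the species is actinium-228.

Ac-228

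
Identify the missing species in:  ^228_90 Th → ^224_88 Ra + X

Conserve mass number: 228 = 224 + A, so A = 4.
Conserve atomic number: 90 = 88 + Z, so Z = 2.
A = 4 and Z = 2 is ^4_2 He — an alpha particle.

alpha particle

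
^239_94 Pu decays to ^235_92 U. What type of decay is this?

alpha decay

ΔA = 235 − 239 = -4; ΔZ = 92 − 94 = -2.
A drops by 4 and Z drops by 2 — the signature of alpha emission.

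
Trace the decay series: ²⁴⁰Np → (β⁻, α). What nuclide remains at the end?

Start: (A, Z) = (240, 93).
After β⁻: (240, 94).
After α: (236, 92).
Z = 92 is uranium.

U-236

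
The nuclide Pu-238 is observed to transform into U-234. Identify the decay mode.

alpha decay

ΔA = 234 − 238 = -4; ΔZ = 92 − 94 = -2.
A drops by 4 and Z drops by 2 — the signature of alpha emission.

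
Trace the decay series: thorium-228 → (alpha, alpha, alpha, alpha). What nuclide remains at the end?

Start: (A, Z) = (228, 90).
After α: (224, 88).
After α: (220, 86).
After α: (216, 84).
After α: (212, 82).
Z = 82 is lead.

Pb-212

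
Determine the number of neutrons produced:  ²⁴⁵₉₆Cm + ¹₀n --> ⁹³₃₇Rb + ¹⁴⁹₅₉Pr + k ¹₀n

4

Conserve mass number: 246 = 93 + 149 + k, so k = 246 − 242 = 4.
Check atomic number: 96 = 37 + 59 + 0 = 96. ✓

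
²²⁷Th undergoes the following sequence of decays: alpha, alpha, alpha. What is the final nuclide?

Start: (A, Z) = (227, 90).
After α: (223, 88).
After α: (219, 86).
After α: (215, 84).
Z = 84 is polonium.

Po-215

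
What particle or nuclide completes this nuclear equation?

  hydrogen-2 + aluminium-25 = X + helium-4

Conserve mass number: 2 + 25 = A + 4, so A = 23.
Conserve atomic number: 1 + 13 = Z + 2, so Z = 12.
Z = 12 is magnesium, so the species is magnesium-23.

Mg-23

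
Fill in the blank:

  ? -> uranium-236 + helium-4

Conserve mass number: A = 236 + 4, so A = 240.
Conserve atomic number: Z = 92 + 2, so Z = 94.
Z = 94 is plutonium, so the species is plutonium-240.

Pu-240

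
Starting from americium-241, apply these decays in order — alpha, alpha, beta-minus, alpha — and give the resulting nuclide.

Start: (A, Z) = (241, 95).
After α: (237, 93).
After α: (233, 91).
After β⁻: (233, 92).
After α: (229, 90).
Z = 90 is thorium.

Th-229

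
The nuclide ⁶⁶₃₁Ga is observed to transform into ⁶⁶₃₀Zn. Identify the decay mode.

ΔA = 66 − 66 = 0; ΔZ = 30 − 31 = -1.
A is unchanged and Z drops by 1 — a proton has become a neutron (β⁺ emission or electron capture).

beta-plus decay or electron capture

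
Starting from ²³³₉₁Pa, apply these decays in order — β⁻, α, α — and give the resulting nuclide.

Start: (A, Z) = (233, 91).
After β⁻: (233, 92).
After α: (229, 90).
After α: (225, 88).
Z = 88 is radium.

Ra-225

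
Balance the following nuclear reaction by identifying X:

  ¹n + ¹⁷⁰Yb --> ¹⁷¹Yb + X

Conserve mass number: 1 + 170 = 171 + A, so A = 0.
Conserve atomic number: 0 + 70 = 70 + Z, so Z = 0.
A = 0 and Z = 0 is γ — a gamma ray.

gamma ray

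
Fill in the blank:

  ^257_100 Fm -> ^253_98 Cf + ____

Conserve mass number: 257 = 253 + A, so A = 4.
Conserve atomic number: 100 = 98 + Z, so Z = 2.
A = 4 and Z = 2 is ^4_2 He — an alpha particle.

alpha particle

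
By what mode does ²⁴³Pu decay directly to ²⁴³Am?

ΔA = 243 − 243 = 0; ΔZ = 95 − 94 = +1.
A is unchanged and Z rises by 1 — a neutron has become a proton (β⁻ decay).

beta-minus decay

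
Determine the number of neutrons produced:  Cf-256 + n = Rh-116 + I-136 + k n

5

Conserve mass number: 257 = 116 + 136 + k, so k = 257 − 252 = 5.
Check atomic number: 98 = 45 + 53 + 0 = 98. ✓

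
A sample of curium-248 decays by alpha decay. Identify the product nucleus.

Alpha decay: mass number changes by -4, atomic number by -2.
A: 248 − 4 = 244; Z: 96 − 2 = 94.
Z = 94 is plutonium, so the daughter is plutonium-244.

Pu-244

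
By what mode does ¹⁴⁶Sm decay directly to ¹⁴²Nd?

alpha decay

ΔA = 142 − 146 = -4; ΔZ = 60 − 62 = -2.
A drops by 4 and Z drops by 2 — the signature of alpha emission.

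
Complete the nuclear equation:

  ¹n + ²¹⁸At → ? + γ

At-219

Conserve mass number: 1 + 218 = A + 0, so A = 219.
Conserve atomic number: 0 + 85 = Z + 0, so Z = 85.
Z = 85 is astatine, so the species is ²¹⁹At.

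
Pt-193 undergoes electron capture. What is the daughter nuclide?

Ir-193

Electron capture: mass number changes by +0, atomic number by -1.
A: 193 = 193; Z: 78 − 1 = 77.
Z = 77 is iridium, so the daughter is Ir-193.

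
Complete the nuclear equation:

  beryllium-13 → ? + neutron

Conserve mass number: 13 = A + 1, so A = 12.
Conserve atomic number: 4 = Z + 0, so Z = 4.
Z = 4 is beryllium, so the species is beryllium-12.

Be-12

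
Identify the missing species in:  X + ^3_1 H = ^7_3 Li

Conserve mass number: A + 3 = 7, so A = 4.
Conserve atomic number: Z + 1 = 3, so Z = 2.
A = 4 and Z = 2 is ^4_2 He — an alpha particle.

alpha particle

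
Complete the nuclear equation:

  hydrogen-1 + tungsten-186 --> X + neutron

Conserve mass number: 1 + 186 = A + 1, so A = 186.
Conserve atomic number: 1 + 74 = Z + 0, so Z = 75.
Z = 75 is rhenium, so the species is rhenium-186.

Re-186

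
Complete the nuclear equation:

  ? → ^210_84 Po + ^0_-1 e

Conserve mass number: A = 210 + 0, so A = 210.
Conserve atomic number: Z = 84 − 1, so Z = 83.
Z = 83 is bismuth, so the species is ^210_83 Bi.

Bi-210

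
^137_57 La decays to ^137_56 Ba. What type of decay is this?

beta-plus decay or electron capture

ΔA = 137 − 137 = 0; ΔZ = 56 − 57 = -1.
A is unchanged and Z drops by 1 — a proton has become a neutron (β⁺ emission or electron capture).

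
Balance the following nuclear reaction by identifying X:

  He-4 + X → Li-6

deuteron

Conserve mass number: 4 + A = 6, so A = 2.
Conserve atomic number: 2 + Z = 3, so Z = 1.
A = 2 and Z = 1 is H-2 — a deuteron.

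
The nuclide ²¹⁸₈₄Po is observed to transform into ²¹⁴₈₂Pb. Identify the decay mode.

alpha decay

ΔA = 214 − 218 = -4; ΔZ = 82 − 84 = -2.
A drops by 4 and Z drops by 2 — the signature of alpha emission.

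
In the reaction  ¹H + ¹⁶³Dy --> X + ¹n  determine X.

Ho-163

Conserve mass number: 1 + 163 = A + 1, so A = 163.
Conserve atomic number: 1 + 66 = Z + 0, so Z = 67.
Z = 67 is holmium, so the species is ¹⁶³Ho.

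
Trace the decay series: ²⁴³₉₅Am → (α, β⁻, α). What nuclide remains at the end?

U-235

Start: (A, Z) = (243, 95).
After α: (239, 93).
After β⁻: (239, 94).
After α: (235, 92).
Z = 92 is uranium.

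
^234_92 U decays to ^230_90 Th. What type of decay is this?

alpha decay

ΔA = 230 − 234 = -4; ΔZ = 90 − 92 = -2.
A drops by 4 and Z drops by 2 — the signature of alpha emission.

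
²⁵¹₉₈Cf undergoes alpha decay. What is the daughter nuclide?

Cm-247

Alpha decay: mass number changes by -4, atomic number by -2.
A: 251 − 4 = 247; Z: 98 − 2 = 96.
Z = 96 is curium, so the daughter is ²⁴⁷₉₆Cm.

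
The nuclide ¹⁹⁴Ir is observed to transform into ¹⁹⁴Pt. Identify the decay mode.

beta-minus decay

ΔA = 194 − 194 = 0; ΔZ = 78 − 77 = +1.
A is unchanged and Z rises by 1 — a neutron has become a proton (β⁻ decay).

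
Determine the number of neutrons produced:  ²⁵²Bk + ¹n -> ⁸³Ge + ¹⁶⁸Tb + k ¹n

2

Conserve mass number: 253 = 83 + 168 + k, so k = 253 − 251 = 2.
Check atomic number: 97 = 32 + 65 + 0 = 97. ✓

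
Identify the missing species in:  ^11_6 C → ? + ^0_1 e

B-11

Conserve mass number: 11 = A + 0, so A = 11.
Conserve atomic number: 6 = Z + 1, so Z = 5.
Z = 5 is boron, so the species is ^11_5 B.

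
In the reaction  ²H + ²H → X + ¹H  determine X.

H-3

Conserve mass number: 2 + 2 = A + 1, so A = 3.
Conserve atomic number: 1 + 1 = Z + 1, so Z = 1.
A = 3 and Z = 1 is ³H — a triton.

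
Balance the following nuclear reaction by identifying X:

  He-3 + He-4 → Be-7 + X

gamma ray

Conserve mass number: 3 + 4 = 7 + A, so A = 0.
Conserve atomic number: 2 + 2 = 4 + Z, so Z = 0.
A = 0 and Z = 0 is γ — a gamma ray.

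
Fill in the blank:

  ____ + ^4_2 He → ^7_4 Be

Conserve mass number: A + 4 = 7, so A = 3.
Conserve atomic number: Z + 2 = 4, so Z = 2.
Z = 2 is helium, so the species is ^3_2 He.

He-3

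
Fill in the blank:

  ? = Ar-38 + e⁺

Conserve mass number: A = 38 + 0, so A = 38.
Conserve atomic number: Z = 18 + 1, so Z = 19.
Z = 19 is potassium, so the species is K-38.

K-38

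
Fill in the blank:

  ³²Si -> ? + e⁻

P-32

Conserve mass number: 32 = A + 0, so A = 32.
Conserve atomic number: 14 = Z − 1, so Z = 15.
Z = 15 is phosphorus, so the species is ³²P.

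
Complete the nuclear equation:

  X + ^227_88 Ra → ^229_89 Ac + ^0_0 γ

Conserve mass number: A + 227 = 229 + 0, so A = 2.
Conserve atomic number: Z + 88 = 89 + 0, so Z = 1.
A = 2 and Z = 1 is ^2_1 H — a deuteron.

deuteron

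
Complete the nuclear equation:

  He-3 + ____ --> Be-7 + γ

Conserve mass number: 3 + A = 7 + 0, so A = 4.
Conserve atomic number: 2 + Z = 4 + 0, so Z = 2.
A = 4 and Z = 2 is He-4 — an alpha particle.

alpha particle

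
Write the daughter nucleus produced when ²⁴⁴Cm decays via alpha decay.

Alpha decay: mass number changes by -4, atomic number by -2.
A: 244 − 4 = 240; Z: 96 − 2 = 94.
Z = 94 is plutonium, so the daughter is ²⁴⁰Pu.

Pu-240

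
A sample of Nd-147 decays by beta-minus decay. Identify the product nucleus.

Beta-minus decay: mass number changes by +0, atomic number by +1.
A: 147 = 147; Z: 60 + 1 = 61.
Z = 61 is promethium, so the daughter is Pm-147.

Pm-147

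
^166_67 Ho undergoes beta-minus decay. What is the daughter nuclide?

Er-166

Beta-minus decay: mass number changes by +0, atomic number by +1.
A: 166 = 166; Z: 67 + 1 = 68.
Z = 68 is erbium, so the daughter is ^166_68 Er.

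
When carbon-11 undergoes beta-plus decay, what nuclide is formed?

B-11

Beta-plus decay: mass number changes by +0, atomic number by -1.
A: 11 = 11; Z: 6 − 1 = 5.
Z = 5 is boron, so the daughter is boron-11.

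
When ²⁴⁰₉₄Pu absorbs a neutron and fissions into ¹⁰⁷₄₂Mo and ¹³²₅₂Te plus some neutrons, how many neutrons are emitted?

Conserve mass number: 241 = 107 + 132 + k, so k = 241 − 239 = 2.
Check atomic number: 94 = 42 + 52 + 0 = 94. ✓

2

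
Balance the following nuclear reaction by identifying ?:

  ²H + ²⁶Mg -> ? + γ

Conserve mass number: 2 + 26 = A + 0, so A = 28.
Conserve atomic number: 1 + 12 = Z + 0, so Z = 13.
Z = 13 is aluminium, so the species is ²⁸Al.

Al-28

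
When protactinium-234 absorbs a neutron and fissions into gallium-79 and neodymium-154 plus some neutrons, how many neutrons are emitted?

Conserve mass number: 235 = 79 + 154 + k, so k = 235 − 233 = 2.
Check atomic number: 91 = 31 + 60 + 0 = 91. ✓

2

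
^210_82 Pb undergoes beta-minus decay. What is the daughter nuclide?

Beta-minus decay: mass number changes by +0, atomic number by +1.
A: 210 = 210; Z: 82 + 1 = 83.
Z = 83 is bismuth, so the daughter is ^210_83 Bi.

Bi-210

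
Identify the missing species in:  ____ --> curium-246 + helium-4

Cf-250

Conserve mass number: A = 246 + 4, so A = 250.
Conserve atomic number: Z = 96 + 2, so Z = 98.
Z = 98 is californium, so the species is californium-250.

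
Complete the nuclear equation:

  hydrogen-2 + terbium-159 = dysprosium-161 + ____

Conserve mass number: 2 + 159 = 161 + A, so A = 0.
Conserve atomic number: 1 + 65 = 66 + Z, so Z = 0.
A = 0 and Z = 0 is γ — a gamma ray.

gamma ray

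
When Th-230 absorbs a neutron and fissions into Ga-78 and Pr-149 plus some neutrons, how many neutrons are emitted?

4

Conserve mass number: 231 = 78 + 149 + k, so k = 231 − 227 = 4.
Check atomic number: 90 = 31 + 59 + 0 = 90. ✓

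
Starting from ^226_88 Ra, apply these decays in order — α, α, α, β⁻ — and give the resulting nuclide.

Start: (A, Z) = (226, 88).
After α: (222, 86).
After α: (218, 84).
After α: (214, 82).
After β⁻: (214, 83).
Z = 83 is bismuth.

Bi-214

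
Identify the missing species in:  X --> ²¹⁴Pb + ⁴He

Po-218

Conserve mass number: A = 214 + 4, so A = 218.
Conserve atomic number: Z = 82 + 2, so Z = 84.
Z = 84 is polonium, so the species is ²¹⁸Po.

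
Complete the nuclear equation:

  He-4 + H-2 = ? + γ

Li-6

Conserve mass number: 4 + 2 = A + 0, so A = 6.
Conserve atomic number: 2 + 1 = Z + 0, so Z = 3.
Z = 3 is lithium, so the species is Li-6.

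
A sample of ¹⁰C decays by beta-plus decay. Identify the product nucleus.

Beta-plus decay: mass number changes by +0, atomic number by -1.
A: 10 = 10; Z: 6 − 1 = 5.
Z = 5 is boron, so the daughter is ¹⁰B.

B-10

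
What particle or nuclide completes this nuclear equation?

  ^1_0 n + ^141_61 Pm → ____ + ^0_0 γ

Pm-142

Conserve mass number: 1 + 141 = A + 0, so A = 142.
Conserve atomic number: 0 + 61 = Z + 0, so Z = 61.
Z = 61 is promethium, so the species is ^142_61 Pm.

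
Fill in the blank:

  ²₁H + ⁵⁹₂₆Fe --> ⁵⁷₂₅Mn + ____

Conserve mass number: 2 + 59 = 57 + A, so A = 4.
Conserve atomic number: 1 + 26 = 25 + Z, so Z = 2.
A = 4 and Z = 2 is ⁴₂He — an alpha particle.

alpha particle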